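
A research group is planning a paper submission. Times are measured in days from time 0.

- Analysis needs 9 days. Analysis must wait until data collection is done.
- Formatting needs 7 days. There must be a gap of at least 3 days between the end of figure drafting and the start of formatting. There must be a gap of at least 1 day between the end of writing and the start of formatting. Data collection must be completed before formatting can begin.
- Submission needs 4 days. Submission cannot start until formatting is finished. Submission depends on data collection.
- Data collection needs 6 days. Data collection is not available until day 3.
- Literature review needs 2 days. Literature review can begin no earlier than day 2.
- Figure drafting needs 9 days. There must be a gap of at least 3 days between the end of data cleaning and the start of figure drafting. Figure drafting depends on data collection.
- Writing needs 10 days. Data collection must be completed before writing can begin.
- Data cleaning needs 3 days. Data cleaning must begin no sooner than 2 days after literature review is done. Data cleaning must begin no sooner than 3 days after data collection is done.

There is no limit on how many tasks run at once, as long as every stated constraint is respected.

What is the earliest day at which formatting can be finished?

Data collection waits on its own release at day 3, so it starts at day 3 and finishes at 3 + 6 = day 9.
Writing cannot begin until data collection (finishes day 9). It runs from day 9 to 9 + 10 = day 19.
After its own release at day 2, literature review can start at day 2 and finishes at day 4.
Data cleaning cannot start until literature review (finishes day 4, plus 2-day gap → day 6); data collection (finishes day 9, plus 3-day gap → day 12). The controlling bound is day 12, so data cleaning finishes at 12 + 3 = day 15.
Figure drafting needs all of data cleaning (finishes day 15, plus 3-day gap → day 18); data collection (finishes day 9). That puts its earliest start at day 18; it finishes at 18 + 9 = day 27.
Formatting cannot start until figure drafting (finishes day 27, plus 3-day gap → day 30); writing (finishes day 19, plus 1-day gap → day 20); data collection (finishes day 9). The controlling bound is day 30, so formatting finishes at 30 + 7 = day 37.

37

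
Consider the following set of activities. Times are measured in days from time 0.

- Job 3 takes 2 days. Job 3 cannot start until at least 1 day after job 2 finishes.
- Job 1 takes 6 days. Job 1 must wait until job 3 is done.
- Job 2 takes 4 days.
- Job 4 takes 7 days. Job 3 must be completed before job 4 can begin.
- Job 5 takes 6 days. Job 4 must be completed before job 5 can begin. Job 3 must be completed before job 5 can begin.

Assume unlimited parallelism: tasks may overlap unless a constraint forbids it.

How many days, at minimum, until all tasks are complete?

20

Job 2 can start immediately at day 0; it finishes at day 4.
After job 2 (finishes day 4, plus 1-day gap → day 5), job 3 can start at day 5 and finishes at day 7.
Job 4 cannot begin until job 3 (finishes day 7). It runs from day 7 to 7 + 7 = day 14.
For job 5: job 4 (finishes day 14); job 3 (finishes day 7). Taking the maximum gives a start of day 14, and it finishes at 14 + 6 = day 20.
Job 1 cannot begin until job 3 (finishes day 7). It runs from day 7 to 7 + 6 = day 13.
All tasks are finished once the last one completes. Finish times: Job 1 at 13, Job 2 at 4, Job 3 at 7, Job 4 at 14, Job 5 at 20. The latest is day 20.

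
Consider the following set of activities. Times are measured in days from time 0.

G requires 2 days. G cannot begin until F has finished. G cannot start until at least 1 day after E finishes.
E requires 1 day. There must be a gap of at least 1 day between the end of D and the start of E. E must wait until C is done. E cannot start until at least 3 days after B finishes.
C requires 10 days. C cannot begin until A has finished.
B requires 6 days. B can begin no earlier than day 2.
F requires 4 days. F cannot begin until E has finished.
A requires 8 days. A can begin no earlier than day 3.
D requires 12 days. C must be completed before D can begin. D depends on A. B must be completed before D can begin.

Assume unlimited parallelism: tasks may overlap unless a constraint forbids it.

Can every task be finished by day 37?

No

B waits on its own release at day 2, so it starts at day 2 and finishes at 2 + 6 = day 8.
A waits on its own release at day 3, so it starts at day 3 and finishes at 3 + 8 = day 11.
C cannot begin until A (finishes day 11). It runs from day 11 to 11 + 10 = day 21.
D has to wait for C (finishes day 21); A (finishes day 11); B (finishes day 8). The latest of these is day 21, so D runs day 21 to 21 + 12 = day 33.
E cannot start until D (finishes day 33, plus 1-day gap → day 34); C (finishes day 21); B (finishes day 8, plus 3-day gap → day 11). The controlling bound is day 34, so E finishes at 34 + 1 = day 35.
After E (finishes day 35), F can start at day 35 and finishes at day 39.
For G: F (finishes day 39); E (finishes day 35, plus 1-day gap → day 36). Taking the maximum gives a start of day 39, and it finishes at 39 + 2 = day 41.
The earliest everything can be done is day 41, which is after the deadline of 37, so it is not possible.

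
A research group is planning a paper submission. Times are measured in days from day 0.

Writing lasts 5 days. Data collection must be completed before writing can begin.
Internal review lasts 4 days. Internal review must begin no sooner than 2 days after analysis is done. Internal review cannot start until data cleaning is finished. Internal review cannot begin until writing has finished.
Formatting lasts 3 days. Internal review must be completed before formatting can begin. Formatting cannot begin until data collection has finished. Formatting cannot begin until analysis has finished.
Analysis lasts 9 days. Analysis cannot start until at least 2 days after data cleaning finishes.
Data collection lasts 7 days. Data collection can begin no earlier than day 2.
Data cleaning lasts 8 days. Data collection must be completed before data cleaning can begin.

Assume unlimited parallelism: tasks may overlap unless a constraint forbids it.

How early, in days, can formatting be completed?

37

Data collection cannot begin until its own release at day 2. It runs from day 2 to 2 + 7 = day 9.
After data collection (finishes day 9), writing can start at day 9 and finishes at day 14.
Data cleaning cannot begin until data collection (finishes day 9). It runs from day 9 to 9 + 8 = day 17.
Analysis waits on data cleaning (finishes day 17, plus 2-day gap → day 19), so it starts at day 19 and finishes at 19 + 9 = day 28.
Internal review cannot start until analysis (finishes day 28, plus 2-day gap → day 30); data cleaning (finishes day 17); writing (finishes day 14). The controlling bound is day 30, so internal review finishes at 30 + 4 = day 34.
Formatting needs all of internal review (finishes day 34); data collection (finishes day 9); analysis (finishes day 28). That puts its earliest start at day 34; it finishes at 34 + 3 = day 37.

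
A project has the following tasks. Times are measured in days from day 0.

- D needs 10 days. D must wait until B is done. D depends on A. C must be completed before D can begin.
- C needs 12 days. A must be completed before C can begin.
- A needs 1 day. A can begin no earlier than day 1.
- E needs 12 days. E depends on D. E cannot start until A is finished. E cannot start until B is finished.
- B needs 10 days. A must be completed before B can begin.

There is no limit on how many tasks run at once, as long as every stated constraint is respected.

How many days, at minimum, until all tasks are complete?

A cannot begin until its own release at day 1. It runs from day 1 to 1 + 1 = day 2.
After A (finishes day 2), C can start at day 2 and finishes at day 14.
B cannot begin until A (finishes day 2). It runs from day 2 to 2 + 10 = day 12.
D cannot start until B (finishes day 12); A (finishes day 2); C (finishes day 14). The controlling bound is day 14, so D finishes at 14 + 10 = day 24.
For E: D (finishes day 24); A (finishes day 2); B (finishes day 12). Taking the maximum gives a start of day 24, and it finishes at 24 + 12 = day 36.
All tasks are finished once the last one completes. Finish times: A at 2, B at 12, C at 14, D at 24, E at 36. The latest is day 36.

36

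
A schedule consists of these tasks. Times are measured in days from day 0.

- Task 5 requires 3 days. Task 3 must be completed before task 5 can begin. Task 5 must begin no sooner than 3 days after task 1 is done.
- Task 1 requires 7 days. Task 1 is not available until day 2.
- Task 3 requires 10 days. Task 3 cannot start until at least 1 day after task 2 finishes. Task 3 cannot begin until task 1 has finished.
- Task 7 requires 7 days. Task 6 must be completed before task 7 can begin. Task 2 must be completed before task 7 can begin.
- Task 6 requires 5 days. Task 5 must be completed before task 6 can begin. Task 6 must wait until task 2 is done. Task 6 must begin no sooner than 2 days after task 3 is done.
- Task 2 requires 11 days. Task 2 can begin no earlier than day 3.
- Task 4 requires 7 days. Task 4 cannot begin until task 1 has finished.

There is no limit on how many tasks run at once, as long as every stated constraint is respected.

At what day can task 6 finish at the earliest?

Task 2 waits on its own release at day 3, so it starts at day 3 and finishes at 3 + 11 = day 14.
After its own release at day 2, task 1 can start at day 2 and finishes at day 9.
Task 3 cannot start until task 2 (finishes day 14, plus 1-day gap → day 15); task 1 (finishes day 9). The controlling bound is day 15, so task 3 finishes at 15 + 10 = day 25.
Task 5 cannot start until task 3 (finishes day 25); task 1 (finishes day 9, plus 3-day gap → day 12). The controlling bound is day 25, so task 5 finishes at 25 + 3 = day 28.
For task 6: task 5 (finishes day 28); task 2 (finishes day 14); task 3 (finishes day 25, plus 2-day gap → day 27). Taking the maximum gives a start of day 28, and it finishes at 28 + 5 = day 33.

33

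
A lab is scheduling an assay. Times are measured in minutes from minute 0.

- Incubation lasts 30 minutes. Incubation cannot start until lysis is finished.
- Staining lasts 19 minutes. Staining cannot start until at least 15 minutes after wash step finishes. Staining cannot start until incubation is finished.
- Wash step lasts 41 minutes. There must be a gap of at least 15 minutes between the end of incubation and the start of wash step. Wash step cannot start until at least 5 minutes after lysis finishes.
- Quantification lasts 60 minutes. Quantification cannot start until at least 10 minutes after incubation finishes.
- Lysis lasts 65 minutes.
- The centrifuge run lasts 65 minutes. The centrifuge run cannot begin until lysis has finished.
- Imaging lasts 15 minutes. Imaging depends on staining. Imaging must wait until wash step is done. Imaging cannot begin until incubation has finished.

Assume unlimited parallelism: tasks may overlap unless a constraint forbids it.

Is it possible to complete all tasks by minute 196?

Lysis has no prerequisites, so it starts at minute 0 and finishes at minute 65.
The centrifuge run cannot begin until lysis (finishes minute 65). It runs from minute 65 to 65 + 65 = minute 130.
Incubation waits on lysis (finishes minute 65), so it starts at minute 65 and finishes at 65 + 30 = minute 95.
Quantification waits on incubation (finishes minute 95, plus 10-minute gap → minute 105), so it starts at minute 105 and finishes at 105 + 60 = minute 165.
Wash step has to wait for incubation (finishes minute 95, plus 15-minute gap → minute 110); lysis (finishes minute 65, plus 5-minute gap → minute 70). The latest of these is minute 110, so wash step runs minute 110 to 110 + 41 = minute 151.
Staining needs all of wash step (finishes minute 151, plus 15-minute gap → minute 166); incubation (finishes minute 95). That puts its earliest start at minute 166; it finishes at 166 + 19 = minute 185.
Imaging needs all of staining (finishes minute 185); wash step (finishes minute 151); incubation (finishes minute 95). That puts its earliest start at minute 185; it finishes at 185 + 15 = minute 200.
The earliest everything can be done is minute 200, which is after the deadline of 196, so it is not possible.

No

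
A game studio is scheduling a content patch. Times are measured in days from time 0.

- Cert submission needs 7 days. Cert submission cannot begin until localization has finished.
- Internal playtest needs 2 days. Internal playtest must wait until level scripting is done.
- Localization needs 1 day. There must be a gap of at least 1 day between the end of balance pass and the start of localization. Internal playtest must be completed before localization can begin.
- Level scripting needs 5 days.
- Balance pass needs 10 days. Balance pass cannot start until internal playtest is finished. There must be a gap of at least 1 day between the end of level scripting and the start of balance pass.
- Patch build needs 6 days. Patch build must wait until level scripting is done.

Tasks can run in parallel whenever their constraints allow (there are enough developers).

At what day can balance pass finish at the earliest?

Level scripting can start immediately at day 0; it finishes at day 5.
After level scripting (finishes day 5), internal playtest can start at day 5 and finishes at day 7.
For balance pass: internal playtest (finishes day 7); level scripting (finishes day 5, plus 1-day gap → day 6). Taking the maximum gives a start of day 7, and it finishes at 7 + 10 = day 17.

17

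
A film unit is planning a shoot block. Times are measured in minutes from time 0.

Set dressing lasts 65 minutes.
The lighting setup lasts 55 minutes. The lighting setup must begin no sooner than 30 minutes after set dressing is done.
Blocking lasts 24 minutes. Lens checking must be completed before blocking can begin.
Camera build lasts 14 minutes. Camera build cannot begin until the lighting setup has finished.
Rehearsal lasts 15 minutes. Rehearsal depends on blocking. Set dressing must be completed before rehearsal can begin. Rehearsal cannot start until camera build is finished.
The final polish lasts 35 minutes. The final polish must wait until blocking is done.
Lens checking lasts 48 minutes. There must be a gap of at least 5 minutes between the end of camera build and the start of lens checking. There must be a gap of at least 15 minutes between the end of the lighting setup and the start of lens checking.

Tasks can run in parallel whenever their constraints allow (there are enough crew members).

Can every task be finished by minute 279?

Yes

Set dressing can start immediately at minute 0; it finishes at minute 65.
After set dressing (finishes minute 65, plus 30-minute gap → minute 95), the lighting setup can start at minute 95 and finishes at minute 150.
Camera build waits on the lighting setup (finishes minute 150), so it starts at minute 150 and finishes at 150 + 14 = minute 164.
For lens checking: camera build (finishes minute 164, plus 5-minute gap → minute 169); the lighting setup (finishes minute 150, plus 15-minute gap → minute 165). Taking the maximum gives a start of minute 169, and it finishes at 169 + 48 = minute 217.
After lens checking (finishes minute 217), blocking can start at minute 217 and finishes at minute 241.
The final polish waits on blocking (finishes minute 241), so it starts at minute 241 and finishes at 241 + 35 = minute 276.
For rehearsal: blocking (finishes minute 241); set dressing (finishes minute 65); camera build (finishes minute 164). Taking the maximum gives a start of minute 241, and it finishes at 241 + 15 = minute 256.
Every task is finished by minute 276, which is no later than the deadline of 279, so the schedule is feasible.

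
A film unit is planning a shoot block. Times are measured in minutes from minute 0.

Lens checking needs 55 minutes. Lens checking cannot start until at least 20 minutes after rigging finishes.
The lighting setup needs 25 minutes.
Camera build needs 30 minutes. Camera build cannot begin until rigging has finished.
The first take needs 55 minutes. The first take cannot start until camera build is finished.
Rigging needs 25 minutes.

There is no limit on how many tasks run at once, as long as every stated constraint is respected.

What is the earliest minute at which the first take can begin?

Rigging has no prerequisites, so it starts at minute 0 and finishes at minute 25.
Camera build waits on rigging (finishes minute 25), so it starts at minute 25 and finishes at 25 + 30 = minute 55.
The first take waits on camera build (finishes minute 55), so the earliest it can start is minute 55.

55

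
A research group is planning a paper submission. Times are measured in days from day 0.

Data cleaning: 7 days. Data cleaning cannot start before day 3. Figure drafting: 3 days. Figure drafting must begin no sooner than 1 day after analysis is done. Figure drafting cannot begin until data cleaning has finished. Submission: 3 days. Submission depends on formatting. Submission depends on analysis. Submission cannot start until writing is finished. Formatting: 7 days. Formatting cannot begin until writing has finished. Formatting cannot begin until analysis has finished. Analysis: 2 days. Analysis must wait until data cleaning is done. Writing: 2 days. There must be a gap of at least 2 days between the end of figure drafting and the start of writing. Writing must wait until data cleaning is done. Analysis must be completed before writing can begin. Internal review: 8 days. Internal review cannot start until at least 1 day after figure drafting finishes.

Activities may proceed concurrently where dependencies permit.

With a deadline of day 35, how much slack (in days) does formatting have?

Data cleaning cannot begin until its own release at day 3. It runs from day 3 to 3 + 7 = day 10.
Analysis cannot begin until data cleaning (finishes day 10). It runs from day 10 to 10 + 2 = day 12.
Figure drafting needs all of analysis (finishes day 12, plus 1-day gap → day 13); data cleaning (finishes day 10). That puts its earliest start at day 13; it finishes at 13 + 3 = day 16.
For writing: figure drafting (finishes day 16, plus 2-day gap → day 18); data cleaning (finishes day 10); analysis (finishes day 12). Taking the maximum gives a start of day 18, and it finishes at 18 + 2 = day 20.
Formatting cannot start until writing (finishes day 20); analysis (finishes day 12). The controlling bound is day 20, so formatting finishes at 20 + 7 = day 27.

Working backward from the deadline:
Nothing follows submission; the deadline of day 35 is its only limit. It must start by 35 − 3 = day 32.
Since submission (must start by day 32) depends on it, formatting must finish by day 32. Backing off its 7-day duration gives a latest start of day 25.
So formatting can start as early as day 20 and as late as day 25, giving 25 − 20 = 5 days of slack.

5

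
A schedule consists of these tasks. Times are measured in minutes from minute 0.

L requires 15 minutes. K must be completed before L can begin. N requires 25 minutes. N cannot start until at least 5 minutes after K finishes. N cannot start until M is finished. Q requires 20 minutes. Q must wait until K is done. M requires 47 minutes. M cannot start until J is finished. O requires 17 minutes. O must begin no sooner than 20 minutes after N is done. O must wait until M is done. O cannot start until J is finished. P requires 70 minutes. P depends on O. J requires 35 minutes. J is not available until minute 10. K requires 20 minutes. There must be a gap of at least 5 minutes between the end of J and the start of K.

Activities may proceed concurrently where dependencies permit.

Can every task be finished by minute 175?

J cannot begin until its own release at minute 10. It runs from minute 10 to 10 + 35 = minute 45.
After J (finishes minute 45), M can start at minute 45 and finishes at minute 92.
K cannot begin until J (finishes minute 45, plus 5-minute gap → minute 50). It runs from minute 50 to 50 + 20 = minute 70.
Q cannot begin until K (finishes minute 70). It runs from minute 70 to 70 + 20 = minute 90.
N has to wait for K (finishes minute 70, plus 5-minute gap → minute 75); M (finishes minute 92). The latest of these is minute 92, so N runs minute 92 to 92 + 25 = minute 117.
O cannot start until N (finishes minute 117, plus 20-minute gap → minute 137); M (finishes minute 92); J (finishes minute 45). The controlling bound is minute 137, so O finishes at 137 + 17 = minute 154.
After O (finishes minute 154), P can start at minute 154 and finishes at minute 224.
L waits on K (finishes minute 70), so it starts at minute 70 and finishes at 70 + 15 = minute 85.
The earliest everything can be done is minute 224, which is after the deadline of 175, so it is not possible.

No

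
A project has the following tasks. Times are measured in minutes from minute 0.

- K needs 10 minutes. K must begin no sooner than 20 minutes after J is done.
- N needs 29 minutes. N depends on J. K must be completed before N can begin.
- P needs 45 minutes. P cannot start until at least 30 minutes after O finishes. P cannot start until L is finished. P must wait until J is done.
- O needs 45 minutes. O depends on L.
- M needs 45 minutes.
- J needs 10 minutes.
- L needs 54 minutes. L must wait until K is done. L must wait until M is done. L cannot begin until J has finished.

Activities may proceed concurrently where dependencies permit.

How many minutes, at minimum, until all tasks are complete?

219

M has no prerequisites, so it starts at minute 0 and finishes at minute 45.
Nothing blocks J, so it runs from minute 0 to minute 10.
After J (finishes minute 10, plus 20-minute gap → minute 30), K can start at minute 30 and finishes at minute 40.
N needs all of J (finishes minute 10); K (finishes minute 40). That puts its earliest start at minute 40; it finishes at 40 + 29 = minute 69.
L has to wait for K (finishes minute 40); M (finishes minute 45); J (finishes minute 10). The latest of these is minute 45, so L runs minute 45 to 45 + 54 = minute 99.
O waits on L (finishes minute 99), so it starts at minute 99 and finishes at 99 + 45 = minute 144.
P needs all of O (finishes minute 144, plus 30-minute gap → minute 174); L (finishes minute 99); J (finishes minute 10). That puts its earliest start at minute 174; it finishes at 174 + 45 = minute 219.
All tasks are finished once the last one completes. Finish times: J at 10, K at 40, L at 99, M at 45, N at 69, O at 144, P at 219. The latest is minute 219.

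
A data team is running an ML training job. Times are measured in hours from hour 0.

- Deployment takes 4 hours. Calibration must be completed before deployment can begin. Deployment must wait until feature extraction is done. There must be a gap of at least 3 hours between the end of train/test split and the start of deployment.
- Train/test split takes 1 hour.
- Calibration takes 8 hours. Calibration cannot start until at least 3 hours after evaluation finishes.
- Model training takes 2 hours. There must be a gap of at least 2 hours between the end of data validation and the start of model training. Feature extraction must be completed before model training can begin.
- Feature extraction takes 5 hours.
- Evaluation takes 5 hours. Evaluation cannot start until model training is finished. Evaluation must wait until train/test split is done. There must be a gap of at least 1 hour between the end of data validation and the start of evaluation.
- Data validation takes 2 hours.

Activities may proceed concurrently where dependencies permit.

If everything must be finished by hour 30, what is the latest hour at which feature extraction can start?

3

Deployment must finish by hour 30; it takes 4 hours, so it must start by 30 − 4 = hour 26.
Calibration has to be done before deployment (must start by hour 26). That means finishing by hour 26, i.e. starting by 26 − 8 = hour 18.
Evaluation must finish before calibration (must start by hour 18, minus 3-hour gap → hour 15). With a 5-hour duration, evaluation must start by 15 − 5 = hour 10.
Model training feeds into evaluation (must start by hour 10); so model training must finish by hour 10 and therefore start by hour 8.
Feature extraction must finish in time for model training (must start by hour 8); deployment (must start by hour 26). The tightest is hour 8, so feature extraction must start by 8 − 5 = hour 3.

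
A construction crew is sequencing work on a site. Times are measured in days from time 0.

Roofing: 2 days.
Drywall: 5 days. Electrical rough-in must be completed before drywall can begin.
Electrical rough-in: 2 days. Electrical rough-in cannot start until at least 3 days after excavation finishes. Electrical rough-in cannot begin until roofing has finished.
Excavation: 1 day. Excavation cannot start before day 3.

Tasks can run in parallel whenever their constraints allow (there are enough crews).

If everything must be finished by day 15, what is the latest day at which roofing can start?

Drywall must finish by day 15; it takes 5 days, so it must start by 15 − 5 = day 10.
Since drywall (must start by day 10) depends on it, electrical rough-in must finish by day 10. Backing off its 2-day duration gives a latest start of day 8.
Roofing has to be done before electrical rough-in (must start by day 8). That means finishing by day 8, i.e. starting by 8 − 2 = day 6.

6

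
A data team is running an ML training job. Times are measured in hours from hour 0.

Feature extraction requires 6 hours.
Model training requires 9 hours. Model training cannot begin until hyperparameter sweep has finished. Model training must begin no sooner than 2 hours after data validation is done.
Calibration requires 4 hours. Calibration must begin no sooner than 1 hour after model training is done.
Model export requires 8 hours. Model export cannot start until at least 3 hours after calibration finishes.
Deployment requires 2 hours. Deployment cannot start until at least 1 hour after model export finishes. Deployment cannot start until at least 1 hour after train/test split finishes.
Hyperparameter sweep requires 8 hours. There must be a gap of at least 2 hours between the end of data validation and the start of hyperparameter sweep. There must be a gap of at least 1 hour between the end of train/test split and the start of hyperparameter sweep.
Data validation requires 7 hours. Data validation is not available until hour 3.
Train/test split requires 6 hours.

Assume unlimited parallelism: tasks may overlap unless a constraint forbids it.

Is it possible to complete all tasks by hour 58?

Train/test split can start immediately at hour 0; it finishes at hour 6.
Feature extraction has no prerequisites, so it starts at hour 0 and finishes at hour 6.
After its own release at hour 3, data validation can start at hour 3 and finishes at hour 10.
Hyperparameter sweep needs all of data validation (finishes hour 10, plus 2-hour gap → hour 12); train/test split (finishes hour 6, plus 1-hour gap → hour 7). That puts its earliest start at hour 12; it finishes at 12 + 8 = hour 20.
Model training cannot start until hyperparameter sweep (finishes hour 20); data validation (finishes hour 10, plus 2-hour gap → hour 12). The controlling bound is hour 20, so model training finishes at 20 + 9 = hour 29.
Calibration cannot begin until model training (finishes hour 29, plus 1-hour gap → hour 30). It runs from hour 30 to 30 + 4 = hour 34.
Model export cannot begin until calibration (finishes hour 34, plus 3-hour gap → hour 37). It runs from hour 37 to 37 + 8 = hour 45.
Deployment needs all of model export (finishes hour 45, plus 1-hour gap → hour 46); train/test split (finishes hour 6, plus 1-hour gap → hour 7). That puts its earliest start at hour 46; it finishes at 46 + 2 = hour 48.
Every task is finished by hour 48, which is no later than the deadline of 58, so the schedule is feasible.

Yes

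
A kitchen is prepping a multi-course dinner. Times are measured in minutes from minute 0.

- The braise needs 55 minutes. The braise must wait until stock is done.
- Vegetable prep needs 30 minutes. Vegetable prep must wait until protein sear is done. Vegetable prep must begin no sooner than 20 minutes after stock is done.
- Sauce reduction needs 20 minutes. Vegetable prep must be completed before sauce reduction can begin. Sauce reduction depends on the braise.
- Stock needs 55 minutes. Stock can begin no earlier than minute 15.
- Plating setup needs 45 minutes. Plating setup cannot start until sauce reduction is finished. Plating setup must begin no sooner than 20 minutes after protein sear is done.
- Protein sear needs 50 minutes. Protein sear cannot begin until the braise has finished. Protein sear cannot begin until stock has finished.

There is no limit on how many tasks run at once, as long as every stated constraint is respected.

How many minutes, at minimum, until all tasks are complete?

Stock waits on its own release at minute 15, so it starts at minute 15 and finishes at 15 + 55 = minute 70.
After stock (finishes minute 70), the braise can start at minute 70 and finishes at minute 125.
Protein sear cannot start until the braise (finishes minute 125); stock (finishes minute 70). The controlling bound is minute 125, so protein sear finishes at 125 + 50 = minute 175.
Vegetable prep cannot start until protein sear (finishes minute 175); stock (finishes minute 70, plus 20-minute gap → minute 90). The controlling bound is minute 175, so vegetable prep finishes at 175 + 30 = minute 205.
Sauce reduction has to wait for vegetable prep (finishes minute 205); the braise (finishes minute 125). The latest of these is minute 205, so sauce reduction runs minute 205 to 205 + 20 = minute 225.
Plating setup cannot start until sauce reduction (finishes minute 225); protein sear (finishes minute 175, plus 20-minute gap → minute 195). The controlling bound is minute 225, so plating setup finishes at 225 + 45 = minute 270.
All tasks are finished once the last one completes. Finish times: Stock at 70, The braise at 125, Protein sear at 175, Vegetable prep at 205, Sauce reduction at 225, Plating setup at 270. The latest is minute 270.

270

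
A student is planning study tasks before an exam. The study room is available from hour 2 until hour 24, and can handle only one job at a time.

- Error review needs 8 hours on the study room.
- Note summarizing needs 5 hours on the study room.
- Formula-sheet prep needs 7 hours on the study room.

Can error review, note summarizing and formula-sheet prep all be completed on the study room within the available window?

Yes

The study room window is 24 − 2 = 22 hours.
Running back to back, the jobs need 8 + 5 + 7 = 20 hours on the study room.
Since 20 ≤ 22, they fit within the window.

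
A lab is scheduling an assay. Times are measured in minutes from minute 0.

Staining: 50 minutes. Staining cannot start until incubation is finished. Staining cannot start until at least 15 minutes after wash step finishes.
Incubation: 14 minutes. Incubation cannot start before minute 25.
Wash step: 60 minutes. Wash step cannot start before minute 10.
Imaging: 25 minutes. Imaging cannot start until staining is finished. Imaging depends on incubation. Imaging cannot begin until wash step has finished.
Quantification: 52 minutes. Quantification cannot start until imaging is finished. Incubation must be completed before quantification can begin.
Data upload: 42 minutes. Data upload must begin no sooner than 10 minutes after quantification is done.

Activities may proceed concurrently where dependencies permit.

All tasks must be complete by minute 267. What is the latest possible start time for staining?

88

Nothing follows data upload; the deadline of minute 267 is its only limit. It must start by 267 − 42 = minute 225.
Quantification feeds into data upload (must start by minute 225, minus 10-minute gap → minute 215); so quantification must finish by minute 215 and therefore start by minute 163.
Since quantification (must start by minute 163) depends on it, imaging must finish by minute 163. Backing off its 25-minute duration gives a latest start of minute 138.
Staining has to be done before imaging (must start by minute 138). That means finishing by minute 138, i.e. starting by 138 − 50 = minute 88.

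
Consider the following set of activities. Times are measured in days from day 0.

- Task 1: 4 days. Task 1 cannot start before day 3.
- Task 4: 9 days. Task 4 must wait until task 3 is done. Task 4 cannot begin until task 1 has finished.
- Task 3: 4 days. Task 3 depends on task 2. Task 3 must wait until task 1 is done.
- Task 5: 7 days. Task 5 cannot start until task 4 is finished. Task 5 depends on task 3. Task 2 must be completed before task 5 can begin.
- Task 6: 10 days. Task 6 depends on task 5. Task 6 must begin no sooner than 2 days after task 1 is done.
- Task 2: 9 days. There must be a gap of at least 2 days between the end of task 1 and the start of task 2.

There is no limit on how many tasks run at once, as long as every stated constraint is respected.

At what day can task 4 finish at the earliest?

31

Task 1 waits on its own release at day 3, so it starts at day 3 and finishes at 3 + 4 = day 7.
After task 1 (finishes day 7, plus 2-day gap → day 9), task 2 can start at day 9 and finishes at day 18.
Task 3 cannot start until task 2 (finishes day 18); task 1 (finishes day 7). The controlling bound is day 18, so task 3 finishes at 18 + 4 = day 22.
Task 4 needs all of task 3 (finishes day 22); task 1 (finishes day 7). That puts its earliest start at day 22; it finishes at 22 + 9 = day 31.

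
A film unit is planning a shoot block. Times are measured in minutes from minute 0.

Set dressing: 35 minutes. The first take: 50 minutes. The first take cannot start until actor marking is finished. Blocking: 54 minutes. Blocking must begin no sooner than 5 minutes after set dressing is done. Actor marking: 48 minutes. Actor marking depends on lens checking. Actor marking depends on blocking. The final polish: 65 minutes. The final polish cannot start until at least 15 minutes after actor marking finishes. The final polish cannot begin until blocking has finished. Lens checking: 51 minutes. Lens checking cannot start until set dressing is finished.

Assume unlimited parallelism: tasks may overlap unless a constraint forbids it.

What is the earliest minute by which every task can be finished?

222

Nothing blocks set dressing, so it runs from minute 0 to minute 35.
After set dressing (finishes minute 35, plus 5-minute gap → minute 40), blocking can start at minute 40 and finishes at minute 94.
Lens checking waits on set dressing (finishes minute 35), so it starts at minute 35 and finishes at 35 + 51 = minute 86.
Actor marking cannot start until lens checking (finishes minute 86); blocking (finishes minute 94). The controlling bound is minute 94, so actor marking finishes at 94 + 48 = minute 142.
After actor marking (finishes minute 142), the first take can start at minute 142 and finishes at minute 192.
The final polish cannot start until actor marking (finishes minute 142, plus 15-minute gap → minute 157); blocking (finishes minute 94). The controlling bound is minute 157, so the final polish finishes at 157 + 65 = minute 222.
All tasks are finished once the last one completes. Finish times: Set dressing at 35, Lens checking at 86, Blocking at 94, Actor marking at 142, The final polish at 222, The first take at 192. The latest is minute 222.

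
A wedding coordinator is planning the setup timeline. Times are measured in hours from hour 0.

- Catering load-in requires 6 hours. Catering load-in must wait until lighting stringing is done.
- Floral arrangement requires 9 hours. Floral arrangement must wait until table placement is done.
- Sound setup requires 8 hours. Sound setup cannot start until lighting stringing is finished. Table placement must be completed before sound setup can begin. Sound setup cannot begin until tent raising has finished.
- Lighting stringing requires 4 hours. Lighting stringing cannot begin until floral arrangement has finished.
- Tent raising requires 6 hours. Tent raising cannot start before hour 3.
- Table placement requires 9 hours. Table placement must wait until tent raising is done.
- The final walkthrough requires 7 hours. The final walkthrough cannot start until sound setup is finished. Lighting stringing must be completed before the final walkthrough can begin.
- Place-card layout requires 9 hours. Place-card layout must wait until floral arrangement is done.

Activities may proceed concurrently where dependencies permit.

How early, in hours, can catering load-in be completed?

Tent raising cannot begin until its own release at hour 3. It runs from hour 3 to 3 + 6 = hour 9.
Table placement cannot begin until tent raising (finishes hour 9). It runs from hour 9 to 9 + 9 = hour 18.
Floral arrangement waits on table placement (finishes hour 18), so it starts at hour 18 and finishes at 18 + 9 = hour 27.
Lighting stringing cannot begin until floral arrangement (finishes hour 27). It runs from hour 27 to 27 + 4 = hour 31.
Catering load-in cannot begin until lighting stringing (finishes hour 31). It runs from hour 31 to 31 + 6 = hour 37.

37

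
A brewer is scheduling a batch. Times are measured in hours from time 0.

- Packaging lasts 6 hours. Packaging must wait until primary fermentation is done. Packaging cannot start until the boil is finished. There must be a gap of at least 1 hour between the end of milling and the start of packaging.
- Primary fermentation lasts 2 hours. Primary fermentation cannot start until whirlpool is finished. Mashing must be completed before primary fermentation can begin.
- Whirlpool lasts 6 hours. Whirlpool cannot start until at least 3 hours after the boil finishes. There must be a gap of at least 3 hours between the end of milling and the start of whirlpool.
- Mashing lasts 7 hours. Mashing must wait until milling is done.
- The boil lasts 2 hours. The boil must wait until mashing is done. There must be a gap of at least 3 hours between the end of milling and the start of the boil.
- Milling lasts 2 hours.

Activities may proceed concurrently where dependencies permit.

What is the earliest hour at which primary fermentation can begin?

20

Milling can start immediately at hour 0; it finishes at hour 2.
After milling (finishes hour 2), mashing can start at hour 2 and finishes at hour 9.
For the boil: mashing (finishes hour 9); milling (finishes hour 2, plus 3-hour gap → hour 5). Taking the maximum gives a start of hour 9, and it finishes at 9 + 2 = hour 11.
Whirlpool needs all of the boil (finishes hour 11, plus 3-hour gap → hour 14); milling (finishes hour 2, plus 3-hour gap → hour 5). That puts its earliest start at hour 14; it finishes at 14 + 6 = hour 20.
Primary fermentation waits on whirlpool (finishes hour 20); mashing (finishes hour 9). The latest of these is hour 20, which is the earliest primary fermentation can start.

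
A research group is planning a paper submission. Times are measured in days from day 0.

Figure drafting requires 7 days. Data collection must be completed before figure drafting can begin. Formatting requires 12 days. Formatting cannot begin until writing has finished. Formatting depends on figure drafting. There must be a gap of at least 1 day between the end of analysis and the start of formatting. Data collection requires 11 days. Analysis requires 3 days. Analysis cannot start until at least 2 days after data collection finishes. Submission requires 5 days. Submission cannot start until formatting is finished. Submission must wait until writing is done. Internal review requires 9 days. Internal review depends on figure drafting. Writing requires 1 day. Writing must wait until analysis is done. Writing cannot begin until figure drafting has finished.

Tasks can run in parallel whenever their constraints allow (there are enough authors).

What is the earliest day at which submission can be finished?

36

Nothing blocks data collection, so it runs from day 0 to day 11.
After data collection (finishes day 11), figure drafting can start at day 11 and finishes at day 18.
Analysis cannot begin until data collection (finishes day 11, plus 2-day gap → day 13). It runs from day 13 to 13 + 3 = day 16.
Writing cannot start until analysis (finishes day 16); figure drafting (finishes day 18). The controlling bound is day 18, so writing finishes at 18 + 1 = day 19.
For formatting: writing (finishes day 19); figure drafting (finishes day 18); analysis (finishes day 16, plus 1-day gap → day 17). Taking the maximum gives a start of day 19, and it finishes at 19 + 12 = day 31.
Submission has to wait for formatting (finishes day 31); writing (finishes day 19). The latest of these is day 31, so submission runs day 31 to 31 + 5 = day 36.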